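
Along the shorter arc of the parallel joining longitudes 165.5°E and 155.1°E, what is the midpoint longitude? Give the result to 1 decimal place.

Signed shortest Δλ from +165.5° to +155.1° is -10.4°.
Midpoint longitude = +165.5° + (-10.4°)/2 = +165.5° − 5.2° = +160.3°.

160.3°E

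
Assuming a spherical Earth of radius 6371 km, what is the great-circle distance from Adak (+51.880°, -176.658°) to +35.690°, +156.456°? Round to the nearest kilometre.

2782 km

Δλ = 156.456 − -176.658 = 333.114°; wrapped into (−180°, 180°]: -26.886°.
Δφ = 35.690 − 51.880 = -16.190°.
a = sin²(Δφ/2) + cos φ₁ · cos φ₂ · sin²(Δλ/2) = 0.046926.
c = 2·atan2(√a, √(1−a)) = 0.43671 rad → d = 6371·c ≈ 2782.28 km.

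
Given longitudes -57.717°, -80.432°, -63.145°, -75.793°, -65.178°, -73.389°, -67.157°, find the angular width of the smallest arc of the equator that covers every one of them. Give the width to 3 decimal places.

Sort the longitudes: -80.432°, -75.793°, -73.389°, -67.157°, -65.178°, -63.145°, -57.717°.
Eastward gaps between consecutive values (wrapping around): 4.639°, 2.404°, 6.232°, 1.979°, 2.033°, 5.428°, 337.285°.
Largest gap = 337.285° ⇒ minimal covering band is its complement: 360° − 337.285° = 22.715°.
Band runs from -80.432° eastward to -57.717°.

22.715°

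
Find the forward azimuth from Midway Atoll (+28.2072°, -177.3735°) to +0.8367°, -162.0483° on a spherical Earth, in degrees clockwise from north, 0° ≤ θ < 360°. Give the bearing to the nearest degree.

149°

Δλ = -162.0483 − -177.3735 = 15.3252°.
θ = atan2( sin Δλ · cos φ₂ , cos φ₁ · sin φ₂ − sin φ₁ · cos φ₂ · cos Δλ )
  = atan2(0.26427, -0.44294) = 149.178° → normalised to [0°, 360°): 149.178°.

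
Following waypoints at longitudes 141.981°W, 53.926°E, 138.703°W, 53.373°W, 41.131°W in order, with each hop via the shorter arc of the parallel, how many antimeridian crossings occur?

2

Leg 1: -141.981° → +53.926°, shortest Δλ = -164.093° (west) — crosses 180°.
Leg 2: +53.926° → -138.703°, shortest Δλ = 167.371° (east) — crosses 180°.
Leg 3: -138.703° → -53.373°, shortest Δλ = 85.33° (east) — does not cross 180°.
Leg 4: -53.373° → -41.131°, shortest Δλ = 12.242° (east) — does not cross 180°.
Total crossings: 2.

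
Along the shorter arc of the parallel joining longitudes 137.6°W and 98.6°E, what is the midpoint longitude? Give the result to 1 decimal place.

160.5°E

Signed shortest Δλ from -137.6° to +98.6° is -123.8°.
Midpoint longitude = -137.6° + (-123.8°)/2 = -137.6° − 61.9° = -199.5°.
Normalise into (−180°, 180°]: +160.5°.
(The naïve average (-137.6 + +98.6)/2 = -19.5° is on the wrong side of the globe.)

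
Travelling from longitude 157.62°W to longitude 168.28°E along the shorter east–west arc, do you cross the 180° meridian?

Naïve |168.28 − -157.62| = 325.9° > 180°, so the shorter arc goes the other way round — across 180°.
Signed shortest Δλ = ((168.28 − -157.62 + 180) mod 360) − 180 = -34.1°.
Going west by 34.1° from -157.62° passes through 180° before reaching +168.28°.

Yes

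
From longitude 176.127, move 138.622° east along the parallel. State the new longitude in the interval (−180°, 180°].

-45.251°

Start at +176.127°; shift +138.622° → +314.749°.
+314.749° lies outside (−180°, 180°]; subtract 360° → -45.251°.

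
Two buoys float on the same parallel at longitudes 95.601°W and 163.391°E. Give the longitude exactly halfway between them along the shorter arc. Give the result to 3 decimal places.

146.105°W

Signed shortest Δλ from -95.601° to +163.391° is -101.008°.
Midpoint longitude = -95.601° + (-101.008°)/2 = -95.601° − 50.504° = -146.105°.
(The naïve average (-95.601 + +163.391)/2 = 33.895° is on the wrong side of the globe.)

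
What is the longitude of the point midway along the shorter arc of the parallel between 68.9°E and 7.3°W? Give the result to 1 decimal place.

30.8°E

Signed shortest Δλ from +68.9° to -7.3° is -76.2°.
Midpoint longitude = +68.9° + (-76.2°)/2 = +68.9° − 38.1° = +30.8°.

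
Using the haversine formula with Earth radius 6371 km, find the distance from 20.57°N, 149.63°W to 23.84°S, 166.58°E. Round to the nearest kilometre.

Δλ = 166.58 − -149.63 = 316.21°; wrapped into (−180°, 180°]: -43.79°.
Δφ = -23.84 − 20.57 = -44.41°.
a = sin²(Δφ/2) + cos φ₁ · cos φ₂ · sin²(Δλ/2) = 0.261910.
c = 2·atan2(√a, √(1−a)) = 1.07449 rad → d = 6371·c ≈ 6845.58 km.

6846 km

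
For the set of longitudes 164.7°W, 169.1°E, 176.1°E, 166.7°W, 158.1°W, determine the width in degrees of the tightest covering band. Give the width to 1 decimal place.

32.8°

Sort the longitudes: -166.7°, -164.7°, -158.1°, +169.1°, +176.1°.
Eastward gaps between consecutive values (wrapping around): 2.0°, 6.6°, 327.2°, 7.0°, 17.2°.
Largest gap = 327.2° ⇒ minimal covering band is its complement: 360° − 327.2° = 32.8°.
Band runs from +169.1° eastward to -158.1°, crossing the antimeridian.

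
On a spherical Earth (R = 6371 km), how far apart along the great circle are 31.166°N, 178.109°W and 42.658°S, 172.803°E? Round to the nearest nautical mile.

4461 nmi

Δλ = 172.803 − -178.109 = 350.912°; wrapped into (−180°, 180°]: -9.088°.
Δφ = -42.658 − 31.166 = -73.824°.
a = sin²(Δφ/2) + cos φ₁ · cos φ₂ · sin²(Δλ/2) = 0.364655.
c = 2·atan2(√a, √(1−a)) = 1.29669 rad → d = 6371·c ≈ 8261.19 km ≈ 4460.69 nmi.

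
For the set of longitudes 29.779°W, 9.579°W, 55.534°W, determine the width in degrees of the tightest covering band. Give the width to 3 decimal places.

Sort the longitudes: -55.534°, -29.779°, -9.579°.
Eastward gaps between consecutive values (wrapping around): 25.755°, 20.200°, 314.045°.
Largest gap = 314.045° ⇒ minimal covering band is its complement: 360° − 314.045° = 45.955°.
Band runs from -55.534° eastward to -9.579°.

45.955°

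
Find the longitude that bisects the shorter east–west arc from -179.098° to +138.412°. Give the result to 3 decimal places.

Signed shortest Δλ from -179.098° to +138.412° is -42.490°.
Midpoint longitude = -179.098° + (-42.490°)/2 = -179.098° − 21.245° = -200.343°.
Normalise into (−180°, 180°]: +159.657°.
(The naïve average (-179.098 + +138.412)/2 = -20.343° is on the wrong side of the globe.)

+159.657°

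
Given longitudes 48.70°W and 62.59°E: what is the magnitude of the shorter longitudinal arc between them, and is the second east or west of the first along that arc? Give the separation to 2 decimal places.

Raw difference: 62.59 − -48.70 = 111.29°.
Normalise into (−180°, 180°]: 111.29° stays 111.29°.
Positive ⇒ the second point lies to the east; separation 111.29°.

111.29° east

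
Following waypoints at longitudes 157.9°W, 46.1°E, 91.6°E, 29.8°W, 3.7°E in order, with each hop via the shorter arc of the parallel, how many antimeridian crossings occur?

1

Leg 1: -157.9° → +46.1°, shortest Δλ = -156.0° (west) — crosses 180°.
Leg 2: +46.1° → +91.6°, shortest Δλ = 45.5° (east) — does not cross 180°.
Leg 3: +91.6° → -29.8°, shortest Δλ = -121.4° (west) — does not cross 180°.
Leg 4: -29.8° → +3.7°, shortest Δλ = 33.5° (east) — does not cross 180°.
Total crossings: 1.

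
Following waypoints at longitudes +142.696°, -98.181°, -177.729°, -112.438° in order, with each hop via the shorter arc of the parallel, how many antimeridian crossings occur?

Leg 1: +142.696° → -98.181°, shortest Δλ = 119.123° (east) — crosses 180°.
Leg 2: -98.181° → -177.729°, shortest Δλ = -79.548° (west) — does not cross 180°.
Leg 3: -177.729° → -112.438°, shortest Δλ = 65.291° (east) — does not cross 180°.
Total crossings: 1.

1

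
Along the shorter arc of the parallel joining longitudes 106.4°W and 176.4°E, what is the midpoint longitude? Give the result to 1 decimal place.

145.0°W

Signed shortest Δλ from -106.4° to +176.4° is -77.2°.
Midpoint longitude = -106.4° + (-77.2°)/2 = -106.4° − 38.6° = -145.0°.
(The naïve average (-106.4 + +176.4)/2 = 35.0° is on the wrong side of the globe.)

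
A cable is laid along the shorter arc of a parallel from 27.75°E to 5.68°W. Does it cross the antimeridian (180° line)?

No

Signed shortest Δλ = ((-5.68 − 27.75 + 180) mod 360) − 180 = -33.43°.
Going west by 33.43° from +27.75° reaches -5.68° without touching 180°.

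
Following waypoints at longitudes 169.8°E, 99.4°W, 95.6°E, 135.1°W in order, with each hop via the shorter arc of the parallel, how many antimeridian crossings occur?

3

Leg 1: +169.8° → -99.4°, shortest Δλ = 90.8° (east) — crosses 180°.
Leg 2: -99.4° → +95.6°, shortest Δλ = -165.0° (west) — crosses 180°.
Leg 3: +95.6° → -135.1°, shortest Δλ = 129.3° (east) — crosses 180°.
Total crossings: 3.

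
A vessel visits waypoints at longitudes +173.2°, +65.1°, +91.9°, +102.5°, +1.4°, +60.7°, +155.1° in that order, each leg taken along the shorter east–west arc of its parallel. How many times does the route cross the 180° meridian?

Leg 1: +173.2° → +65.1°, shortest Δλ = -108.1° (west) — does not cross 180°.
Leg 2: +65.1° → +91.9°, shortest Δλ = 26.8° (east) — does not cross 180°.
Leg 3: +91.9° → +102.5°, shortest Δλ = 10.6° (east) — does not cross 180°.
Leg 4: +102.5° → +1.4°, shortest Δλ = -101.1° (west) — does not cross 180°.
Leg 5: +1.4° → +60.7°, shortest Δλ = 59.3° (east) — does not cross 180°.
Leg 6: +60.7° → +155.1°, shortest Δλ = 94.4° (east) — does not cross 180°.
Total crossings: 0.

0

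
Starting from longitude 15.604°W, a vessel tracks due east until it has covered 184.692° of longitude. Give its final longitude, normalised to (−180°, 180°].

169.088°E

Start at -15.604°; shift +184.692° → +169.088°.
+169.088° already lies in (−180°, 180°].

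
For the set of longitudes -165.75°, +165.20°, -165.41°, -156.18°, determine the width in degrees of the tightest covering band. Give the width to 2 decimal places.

38.62°

Sort the longitudes: -165.75°, -165.41°, -156.18°, +165.20°.
Eastward gaps between consecutive values (wrapping around): 0.34°, 9.23°, 321.38°, 29.05°.
Largest gap = 321.38° ⇒ minimal covering band is its complement: 360° − 321.38° = 38.62°.
Band runs from +165.20° eastward to -156.18°, crossing the antimeridian.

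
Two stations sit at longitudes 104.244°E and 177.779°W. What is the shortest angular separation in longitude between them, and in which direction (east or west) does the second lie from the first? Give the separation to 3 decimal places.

77.977° east

Raw difference: -177.779 − 104.244 = -282.023°.
Normalise into (−180°, 180°]: -282.023° + 360° = 77.977°.
Positive ⇒ the second point lies to the east; separation 77.977°.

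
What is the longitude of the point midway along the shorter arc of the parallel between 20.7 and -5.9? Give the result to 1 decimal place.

Signed shortest Δλ from +20.7° to -5.9° is -26.6°.
Midpoint longitude = +20.7° + (-26.6°)/2 = +20.7° − 13.3° = +7.4°.

+7.4°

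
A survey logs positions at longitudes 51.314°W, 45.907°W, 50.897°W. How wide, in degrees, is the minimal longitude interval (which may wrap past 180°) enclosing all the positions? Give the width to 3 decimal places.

Sort the longitudes: -51.314°, -50.897°, -45.907°.
Eastward gaps between consecutive values (wrapping around): 0.417°, 4.990°, 354.593°.
Largest gap = 354.593° ⇒ minimal covering band is its complement: 360° − 354.593° = 5.407°.
Band runs from -51.314° eastward to -45.907°.

5.407°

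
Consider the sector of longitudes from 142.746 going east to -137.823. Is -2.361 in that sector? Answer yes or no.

No

Band width going east from +142.746° to -137.823°: ((-137.823 − 142.746) mod 360) = 79.431°.
Offset of -2.361° east of the west edge: ((-2.361 − 142.746) mod 360) = 214.893°.
214.893° > 79.431° ⇒ outside.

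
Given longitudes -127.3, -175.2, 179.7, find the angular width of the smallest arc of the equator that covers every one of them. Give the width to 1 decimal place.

53.0°

Sort the longitudes: -175.2°, -127.3°, +179.7°.
Eastward gaps between consecutive values (wrapping around): 47.9°, 307.0°, 5.1°.
Largest gap = 307.0° ⇒ minimal covering band is its complement: 360° − 307.0° = 53.0°.
Band runs from +179.7° eastward to -127.3°, crossing the antimeridian.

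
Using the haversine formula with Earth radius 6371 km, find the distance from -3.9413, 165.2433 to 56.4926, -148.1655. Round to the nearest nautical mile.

Δλ = -148.1655 − 165.2433 = -313.4088°; wrapped into (−180°, 180°]: 46.5912°.
Δφ = 56.4926 − -3.9413 = 60.4339°.
a = sin²(Δφ/2) + cos φ₁ · cos φ₂ · sin²(Δλ/2) = 0.339422.
c = 2·atan2(√a, √(1−a)) = 1.24385 rad → d = 6371·c ≈ 7924.55 km ≈ 4278.91 nmi.

4279 nmi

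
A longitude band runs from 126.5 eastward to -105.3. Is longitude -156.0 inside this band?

Yes

Band width going east from +126.5° to -105.3°: ((-105.3 − 126.5) mod 360) = 128.2°.
Offset of -156.0° east of the west edge: ((-156.0 − 126.5) mod 360) = 77.5°.
77.5° ≤ 128.2° ⇒ inside.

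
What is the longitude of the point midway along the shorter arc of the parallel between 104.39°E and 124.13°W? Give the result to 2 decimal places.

Signed shortest Δλ from +104.39° to -124.13° is +131.48°.
Midpoint longitude = +104.39° + (+131.48°)/2 = +104.39° + 65.74° = +170.13°.
(The naïve average (+104.39 + -124.13)/2 = -9.87° is on the wrong side of the globe.)

170.13°E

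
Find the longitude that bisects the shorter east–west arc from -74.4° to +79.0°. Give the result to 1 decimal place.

Signed shortest Δλ from -74.4° to +79.0° is +153.4°.
Midpoint longitude = -74.4° + (+153.4°)/2 = -74.4° + 76.7° = +2.3°.

+2.3°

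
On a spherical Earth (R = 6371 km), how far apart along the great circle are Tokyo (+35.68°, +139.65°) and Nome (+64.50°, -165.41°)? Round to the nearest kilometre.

Δλ = -165.41 − 139.65 = -305.06°; wrapped into (−180°, 180°]: 54.94°.
Δφ = 64.50 − 35.68 = 28.82°.
a = sin²(Δφ/2) + cos φ₁ · cos φ₂ · sin²(Δλ/2) = 0.136341.
c = 2·atan2(√a, √(1−a)) = 0.75639 rad → d = 6371·c ≈ 4818.96 km.

4819 km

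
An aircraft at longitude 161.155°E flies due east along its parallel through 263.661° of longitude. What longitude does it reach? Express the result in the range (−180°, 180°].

Start at +161.155°; shift +263.661° → +424.816°.
+424.816° lies outside (−180°, 180°]; subtract 360° → +64.816°.

64.816°E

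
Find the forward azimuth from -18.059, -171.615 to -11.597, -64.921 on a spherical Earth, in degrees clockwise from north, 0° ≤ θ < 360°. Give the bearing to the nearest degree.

107°

Δλ = -64.921 − -171.615 = 106.694°.
θ = atan2( sin Δλ · cos φ₂ , cos φ₁ · sin φ₂ − sin φ₁ · cos φ₂ · cos Δλ )
  = atan2(0.93830, -0.27836) = 106.523° → normalised to [0°, 360°): 106.523°.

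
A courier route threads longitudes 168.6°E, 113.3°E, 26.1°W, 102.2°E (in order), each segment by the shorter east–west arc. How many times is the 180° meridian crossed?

0

Leg 1: +168.6° → +113.3°, shortest Δλ = -55.3° (west) — does not cross 180°.
Leg 2: +113.3° → -26.1°, shortest Δλ = -139.4° (west) — does not cross 180°.
Leg 3: -26.1° → +102.2°, shortest Δλ = 128.3° (east) — does not cross 180°.
Total crossings: 0.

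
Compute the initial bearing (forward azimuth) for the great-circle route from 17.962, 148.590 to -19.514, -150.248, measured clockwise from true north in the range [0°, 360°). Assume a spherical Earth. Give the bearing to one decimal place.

Δλ = -150.248 − 148.590 = -298.838°; wrapped into (−180°, 180°]: 61.162°.
θ = atan2( sin Δλ · cos φ₂ , cos φ₁ · sin φ₂ − sin φ₁ · cos φ₂ · cos Δλ )
  = atan2(0.82567, -0.45796) = 119.015° → normalised to [0°, 360°): 119.015°.

119.0°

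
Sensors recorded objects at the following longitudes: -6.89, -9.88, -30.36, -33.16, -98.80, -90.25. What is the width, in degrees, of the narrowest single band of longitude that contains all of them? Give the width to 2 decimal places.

Sort the longitudes: -98.80°, -90.25°, -33.16°, -30.36°, -9.88°, -6.89°.
Eastward gaps between consecutive values (wrapping around): 8.55°, 57.09°, 2.80°, 20.48°, 2.99°, 268.09°.
Largest gap = 268.09° ⇒ minimal covering band is its complement: 360° − 268.09° = 91.91°.
Band runs from -98.80° eastward to -6.89°.

91.91°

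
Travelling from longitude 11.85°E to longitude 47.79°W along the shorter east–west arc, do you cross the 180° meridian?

Signed shortest Δλ = ((-47.79 − 11.85 + 180) mod 360) − 180 = -59.64°.
Going west by 59.64° from +11.85° reaches -47.79° without touching 180°.

No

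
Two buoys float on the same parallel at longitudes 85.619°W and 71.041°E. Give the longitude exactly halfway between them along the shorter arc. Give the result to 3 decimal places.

7.289°W

Signed shortest Δλ from -85.619° to +71.041° is +156.660°.
Midpoint longitude = -85.619° + (+156.660°)/2 = -85.619° + 78.330° = -7.289°.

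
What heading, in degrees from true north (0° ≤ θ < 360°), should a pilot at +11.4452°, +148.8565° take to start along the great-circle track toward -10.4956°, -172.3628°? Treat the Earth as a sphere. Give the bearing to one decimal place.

Δλ = -172.3628 − 148.8565 = -321.2193°; wrapped into (−180°, 180°]: 38.7807°.
θ = atan2( sin Δλ · cos φ₂ , cos φ₁ · sin φ₂ − sin φ₁ · cos φ₂ · cos Δλ )
  = atan2(0.61586, -0.33064) = 118.230° → normalised to [0°, 360°): 118.230°.

118.2°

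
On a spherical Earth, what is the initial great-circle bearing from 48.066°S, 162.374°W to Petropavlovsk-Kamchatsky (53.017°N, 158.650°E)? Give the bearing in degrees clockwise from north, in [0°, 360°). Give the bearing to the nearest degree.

Δλ = 158.650 − -162.374 = 321.024°; wrapped into (−180°, 180°]: -38.976°.
θ = atan2( sin Δλ · cos φ₂ , cos φ₁ · sin φ₂ − sin φ₁ · cos φ₂ · cos Δλ )
  = atan2(-0.37839, 0.88174) = -23.226° → normalised to [0°, 360°): 336.774°.

337°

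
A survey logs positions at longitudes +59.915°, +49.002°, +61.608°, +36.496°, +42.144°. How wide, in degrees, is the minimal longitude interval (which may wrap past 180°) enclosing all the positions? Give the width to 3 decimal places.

25.112°

Sort the longitudes: +36.496°, +42.144°, +49.002°, +59.915°, +61.608°.
Eastward gaps between consecutive values (wrapping around): 5.648°, 6.858°, 10.913°, 1.693°, 334.888°.
Largest gap = 334.888° ⇒ minimal covering band is its complement: 360° − 334.888° = 25.112°.
Band runs from +36.496° eastward to +61.608°.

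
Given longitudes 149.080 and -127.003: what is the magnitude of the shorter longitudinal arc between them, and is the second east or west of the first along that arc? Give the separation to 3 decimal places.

83.917° east

Raw difference: -127.003 − 149.080 = -276.083°.
Normalise into (−180°, 180°]: -276.083° + 360° = 83.917°.
Positive ⇒ the second point lies to the east; separation 83.917°.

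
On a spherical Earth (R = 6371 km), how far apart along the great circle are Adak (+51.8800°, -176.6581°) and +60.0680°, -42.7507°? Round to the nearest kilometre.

Δλ = -42.7507 − -176.6581 = 133.9074°.
Δφ = 60.0680 − 51.8800 = 8.1880°.
a = sin²(Δφ/2) + cos φ₁ · cos φ₂ · sin²(Δλ/2) = 0.265913.
c = 2·atan2(√a, √(1−a)) = 1.08357 rad → d = 6371·c ≈ 6903.44 km.

6903 km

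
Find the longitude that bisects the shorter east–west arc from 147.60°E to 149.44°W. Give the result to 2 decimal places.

179.08°E

Signed shortest Δλ from +147.60° to -149.44° is +62.96°.
Midpoint longitude = +147.60° + (+62.96°)/2 = +147.60° + 31.48° = +179.08°.
(The naïve average (+147.60 + -149.44)/2 = -0.92° is on the wrong side of the globe.)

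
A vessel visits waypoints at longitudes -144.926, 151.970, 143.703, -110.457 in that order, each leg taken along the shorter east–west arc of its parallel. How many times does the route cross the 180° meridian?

Leg 1: -144.926° → +151.970°, shortest Δλ = -63.104° (west) — crosses 180°.
Leg 2: +151.970° → +143.703°, shortest Δλ = -8.267° (west) — does not cross 180°.
Leg 3: +143.703° → -110.457°, shortest Δλ = 105.84° (east) — crosses 180°.
Total crossings: 2.

2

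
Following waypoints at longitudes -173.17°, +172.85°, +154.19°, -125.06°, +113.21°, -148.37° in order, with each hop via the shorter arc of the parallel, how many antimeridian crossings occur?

4

Leg 1: -173.17° → +172.85°, shortest Δλ = -13.98° (west) — crosses 180°.
Leg 2: +172.85° → +154.19°, shortest Δλ = -18.66° (west) — does not cross 180°.
Leg 3: +154.19° → -125.06°, shortest Δλ = 80.75° (east) — crosses 180°.
Leg 4: -125.06° → +113.21°, shortest Δλ = -121.73° (west) — crosses 180°.
Leg 5: +113.21° → -148.37°, shortest Δλ = 98.42° (east) — crosses 180°.
Total crossings: 4.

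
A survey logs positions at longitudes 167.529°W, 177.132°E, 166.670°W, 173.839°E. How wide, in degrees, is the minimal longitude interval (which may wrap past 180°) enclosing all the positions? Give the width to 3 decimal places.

Sort the longitudes: -167.529°, -166.670°, +173.839°, +177.132°.
Eastward gaps between consecutive values (wrapping around): 0.859°, 340.509°, 3.293°, 15.339°.
Largest gap = 340.509° ⇒ minimal covering band is its complement: 360° − 340.509° = 19.491°.
Band runs from +173.839° eastward to -166.670°, crossing the antimeridian.

19.491°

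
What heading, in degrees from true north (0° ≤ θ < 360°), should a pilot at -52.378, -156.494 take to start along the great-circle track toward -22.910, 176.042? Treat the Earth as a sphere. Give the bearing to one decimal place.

314.0°

Δλ = 176.042 − -156.494 = 332.536°; wrapped into (−180°, 180°]: -27.464°.
θ = atan2( sin Δλ · cos φ₂ , cos φ₁ · sin φ₂ − sin φ₁ · cos φ₂ · cos Δλ )
  = atan2(-0.42481, 0.40971) = -46.036° → normalised to [0°, 360°): 313.964°.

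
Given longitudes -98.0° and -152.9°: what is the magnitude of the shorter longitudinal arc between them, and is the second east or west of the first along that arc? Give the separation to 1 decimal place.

Raw difference: -152.9 − -98.0 = -54.9°.
Normalise into (−180°, 180°]: -54.9° stays -54.9°.
Negative ⇒ the second point lies to the west; separation 54.9°.

54.9° west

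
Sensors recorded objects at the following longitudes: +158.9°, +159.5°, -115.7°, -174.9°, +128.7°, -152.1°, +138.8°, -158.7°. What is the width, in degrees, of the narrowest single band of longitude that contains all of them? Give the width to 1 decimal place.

Sort the longitudes: -174.9°, -158.7°, -152.1°, -115.7°, +128.7°, +138.8°, +158.9°, +159.5°.
Eastward gaps between consecutive values (wrapping around): 16.2°, 6.6°, 36.4°, 244.4°, 10.1°, 20.1°, 0.6°, 25.6°.
Largest gap = 244.4° ⇒ minimal covering band is its complement: 360° − 244.4° = 115.6°.
Band runs from +128.7° eastward to -115.7°, crossing the antimeridian.

115.6°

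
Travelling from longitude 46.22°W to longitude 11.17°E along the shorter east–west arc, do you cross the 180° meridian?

Signed shortest Δλ = ((11.17 − -46.22 + 180) mod 360) − 180 = 57.39°.
Going east by 57.39° from -46.22° reaches +11.17° without touching 180°.

No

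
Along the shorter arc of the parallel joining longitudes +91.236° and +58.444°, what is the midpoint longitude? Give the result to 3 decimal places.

+74.840°

Signed shortest Δλ from +91.236° to +58.444° is -32.792°.
Midpoint longitude = +91.236° + (-32.792°)/2 = +91.236° − 16.396° = +74.840°.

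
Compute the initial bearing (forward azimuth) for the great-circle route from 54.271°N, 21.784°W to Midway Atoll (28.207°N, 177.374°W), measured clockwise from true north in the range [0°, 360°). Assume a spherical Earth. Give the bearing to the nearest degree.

Δλ = -177.374 − -21.784 = -155.590°.
θ = atan2( sin Δλ · cos φ₂ , cos φ₁ · sin φ₂ − sin φ₁ · cos φ₂ · cos Δλ )
  = atan2(-0.36419, 0.92745) = -21.439° → normalised to [0°, 360°): 338.561°.

339°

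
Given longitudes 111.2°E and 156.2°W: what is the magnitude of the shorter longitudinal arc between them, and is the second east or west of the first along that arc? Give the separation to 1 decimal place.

92.6° east

Raw difference: -156.2 − 111.2 = -267.4°.
Normalise into (−180°, 180°]: -267.4° + 360° = 92.6°.
Positive ⇒ the second point lies to the east; separation 92.6°.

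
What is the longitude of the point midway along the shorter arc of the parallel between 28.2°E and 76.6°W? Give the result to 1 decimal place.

24.2°W

Signed shortest Δλ from +28.2° to -76.6° is -104.8°.
Midpoint longitude = +28.2° + (-104.8°)/2 = +28.2° − 52.4° = -24.2°.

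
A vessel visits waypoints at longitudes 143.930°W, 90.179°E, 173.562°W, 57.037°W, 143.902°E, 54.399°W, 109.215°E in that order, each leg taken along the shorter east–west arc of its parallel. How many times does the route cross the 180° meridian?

Leg 1: -143.930° → +90.179°, shortest Δλ = -125.891° (west) — crosses 180°.
Leg 2: +90.179° → -173.562°, shortest Δλ = 96.259° (east) — crosses 180°.
Leg 3: -173.562° → -57.037°, shortest Δλ = 116.525° (east) — does not cross 180°.
Leg 4: -57.037° → +143.902°, shortest Δλ = -159.061° (west) — crosses 180°.
Leg 5: +143.902° → -54.399°, shortest Δλ = 161.699° (east) — crosses 180°.
Leg 6: -54.399° → +109.215°, shortest Δλ = 163.614° (east) — does not cross 180°.
Total crossings: 4.

4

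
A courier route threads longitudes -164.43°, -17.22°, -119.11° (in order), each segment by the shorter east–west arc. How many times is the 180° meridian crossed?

0

Leg 1: -164.43° → -17.22°, shortest Δλ = 147.21° (east) — does not cross 180°.
Leg 2: -17.22° → -119.11°, shortest Δλ = -101.89° (west) — does not cross 180°.
Total crossings: 0.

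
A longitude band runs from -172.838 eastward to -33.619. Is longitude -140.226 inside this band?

Yes

Band width going east from -172.838° to -33.619°: ((-33.619 − -172.838) mod 360) = 139.219°.
Offset of -140.226° east of the west edge: ((-140.226 − -172.838) mod 360) = 32.612°.
32.612° ≤ 139.219° ⇒ inside.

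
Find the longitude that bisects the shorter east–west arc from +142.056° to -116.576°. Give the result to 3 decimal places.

-167.260°

Signed shortest Δλ from +142.056° to -116.576° is +101.368°.
Midpoint longitude = +142.056° + (+101.368°)/2 = +142.056° + 50.684° = +192.740°.
Normalise into (−180°, 180°]: -167.260°.
(The naïve average (+142.056 + -116.576)/2 = 12.74° is on the wrong side of the globe.)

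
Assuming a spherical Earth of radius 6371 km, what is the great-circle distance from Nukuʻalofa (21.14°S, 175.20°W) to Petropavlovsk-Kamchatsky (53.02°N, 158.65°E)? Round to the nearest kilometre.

Δλ = 158.65 − -175.20 = 333.85°; wrapped into (−180°, 180°]: -26.15°.
Δφ = 53.02 − -21.14 = 74.16°.
a = sin²(Δφ/2) + cos φ₁ · cos φ₂ · sin²(Δλ/2) = 0.392238.
c = 2·atan2(√a, √(1−a)) = 1.35357 rad → d = 6371·c ≈ 8623.58 km.

8624 km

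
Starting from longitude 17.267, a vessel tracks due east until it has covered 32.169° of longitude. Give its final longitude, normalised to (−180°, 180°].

+49.436°

Start at +17.267°; shift +32.169° → +49.436°.
+49.436° already lies in (−180°, 180°].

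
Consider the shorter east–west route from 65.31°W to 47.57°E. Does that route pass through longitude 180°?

Signed shortest Δλ = ((47.57 − -65.31 + 180) mod 360) − 180 = 112.88°.
Going east by 112.88° from -65.31° reaches +47.57° without touching 180°.

No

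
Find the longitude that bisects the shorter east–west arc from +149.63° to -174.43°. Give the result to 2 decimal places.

Signed shortest Δλ from +149.63° to -174.43° is +35.94°.
Midpoint longitude = +149.63° + (+35.94°)/2 = +149.63° + 17.97° = +167.60°.
(The naïve average (+149.63 + -174.43)/2 = -12.4° is on the wrong side of the globe.)

+167.60°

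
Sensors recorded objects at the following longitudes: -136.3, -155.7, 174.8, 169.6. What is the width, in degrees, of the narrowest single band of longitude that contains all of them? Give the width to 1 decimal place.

54.1°

Sort the longitudes: -155.7°, -136.3°, +169.6°, +174.8°.
Eastward gaps between consecutive values (wrapping around): 19.4°, 305.9°, 5.2°, 29.5°.
Largest gap = 305.9° ⇒ minimal covering band is its complement: 360° − 305.9° = 54.1°.
Band runs from +169.6° eastward to -136.3°, crossing the antimeridian.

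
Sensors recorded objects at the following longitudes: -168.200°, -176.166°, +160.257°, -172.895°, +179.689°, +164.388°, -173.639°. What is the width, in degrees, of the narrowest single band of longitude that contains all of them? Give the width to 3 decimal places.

31.543°

Sort the longitudes: -176.166°, -173.639°, -172.895°, -168.200°, +160.257°, +164.388°, +179.689°.
Eastward gaps between consecutive values (wrapping around): 2.527°, 0.744°, 4.695°, 328.457°, 4.131°, 15.301°, 4.145°.
Largest gap = 328.457° ⇒ minimal covering band is its complement: 360° − 328.457° = 31.543°.
Band runs from +160.257° eastward to -168.200°, crossing the antimeridian.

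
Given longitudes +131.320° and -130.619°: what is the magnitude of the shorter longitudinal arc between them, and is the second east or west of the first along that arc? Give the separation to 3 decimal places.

Raw difference: -130.619 − 131.320 = -261.939°.
Normalise into (−180°, 180°]: -261.939° + 360° = 98.061°.
Positive ⇒ the second point lies to the east; separation 98.061°.

98.061° east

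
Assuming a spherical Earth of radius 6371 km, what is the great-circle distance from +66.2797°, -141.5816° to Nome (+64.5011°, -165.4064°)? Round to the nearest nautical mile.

601 nmi

Δλ = -165.4064 − -141.5816 = -23.8248°.
Δφ = 64.5011 − 66.2797 = -1.7786°.
a = sin²(Δφ/2) + cos φ₁ · cos φ₂ · sin²(Δλ/2) = 0.007619.
c = 2·atan2(√a, √(1−a)) = 0.17480 rad → d = 6371·c ≈ 1113.66 km ≈ 601.33 nmi.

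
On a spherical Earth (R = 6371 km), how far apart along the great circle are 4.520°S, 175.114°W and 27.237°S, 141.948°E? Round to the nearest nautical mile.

2808 nmi

Δλ = 141.948 − -175.114 = 317.062°; wrapped into (−180°, 180°]: -42.938°.
Δφ = -27.237 − -4.520 = -22.717°.
a = sin²(Δφ/2) + cos φ₁ · cos φ₂ · sin²(Δλ/2) = 0.157519.
c = 2·atan2(√a, √(1−a)) = 0.81625 rad → d = 6371·c ≈ 5200.30 km ≈ 2807.94 nmi.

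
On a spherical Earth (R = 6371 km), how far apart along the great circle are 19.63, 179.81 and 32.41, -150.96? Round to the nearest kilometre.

3233 km

Δλ = -150.96 − 179.81 = -330.77°; wrapped into (−180°, 180°]: 29.23°.
Δφ = 32.41 − 19.63 = 12.78°.
a = sin²(Δφ/2) + cos φ₁ · cos φ₂ · sin²(Δλ/2) = 0.063012.
c = 2·atan2(√a, √(1−a)) = 0.50747 rad → d = 6371·c ≈ 3233.11 km.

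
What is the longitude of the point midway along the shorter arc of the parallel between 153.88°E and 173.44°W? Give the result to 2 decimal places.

170.22°E

Signed shortest Δλ from +153.88° to -173.44° is +32.68°.
Midpoint longitude = +153.88° + (+32.68°)/2 = +153.88° + 16.34° = +170.22°.
(The naïve average (+153.88 + -173.44)/2 = -9.78° is on the wrong side of the globe.)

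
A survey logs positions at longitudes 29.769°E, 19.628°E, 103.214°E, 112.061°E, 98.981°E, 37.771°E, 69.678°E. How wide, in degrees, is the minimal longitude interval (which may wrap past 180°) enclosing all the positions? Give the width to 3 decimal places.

92.433°

Sort the longitudes: +19.628°, +29.769°, +37.771°, +69.678°, +98.981°, +103.214°, +112.061°.
Eastward gaps between consecutive values (wrapping around): 10.141°, 8.002°, 31.907°, 29.303°, 4.233°, 8.847°, 267.567°.
Largest gap = 267.567° ⇒ minimal covering band is its complement: 360° − 267.567° = 92.433°.
Band runs from +19.628° eastward to +112.061°.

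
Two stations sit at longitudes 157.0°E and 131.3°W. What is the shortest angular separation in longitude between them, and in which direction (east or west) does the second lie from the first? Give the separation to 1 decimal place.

71.7° east

Raw difference: -131.3 − 157.0 = -288.3°.
Normalise into (−180°, 180°]: -288.3° + 360° = 71.7°.
Positive ⇒ the second point lies to the east; separation 71.7°.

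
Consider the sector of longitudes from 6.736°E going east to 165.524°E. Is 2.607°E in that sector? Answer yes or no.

No

Band width going east from +6.736° to +165.524°: ((165.524 − 6.736) mod 360) = 158.788°.
Offset of +2.607° east of the west edge: ((2.607 − 6.736) mod 360) = 355.871°.
355.871° > 158.788° ⇒ outside.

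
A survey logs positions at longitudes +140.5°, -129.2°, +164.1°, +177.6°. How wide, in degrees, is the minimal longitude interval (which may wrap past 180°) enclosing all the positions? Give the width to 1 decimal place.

Sort the longitudes: -129.2°, +140.5°, +164.1°, +177.6°.
Eastward gaps between consecutive values (wrapping around): 269.7°, 23.6°, 13.5°, 53.2°.
Largest gap = 269.7° ⇒ minimal covering band is its complement: 360° − 269.7° = 90.3°.
Band runs from +140.5° eastward to -129.2°, crossing the antimeridian.

90.3°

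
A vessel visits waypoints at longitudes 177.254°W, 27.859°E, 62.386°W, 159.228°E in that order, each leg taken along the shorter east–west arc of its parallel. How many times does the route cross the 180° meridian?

Leg 1: -177.254° → +27.859°, shortest Δλ = -154.887° (west) — crosses 180°.
Leg 2: +27.859° → -62.386°, shortest Δλ = -90.245° (west) — does not cross 180°.
Leg 3: -62.386° → +159.228°, shortest Δλ = -138.386° (west) — crosses 180°.
Total crossings: 2.

2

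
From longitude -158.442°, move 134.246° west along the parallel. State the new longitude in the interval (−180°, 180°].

+67.312°

Start at -158.442°; shift −134.246° → -292.688°.
-292.688° lies outside (−180°, 180°]; add 360° → +67.312°.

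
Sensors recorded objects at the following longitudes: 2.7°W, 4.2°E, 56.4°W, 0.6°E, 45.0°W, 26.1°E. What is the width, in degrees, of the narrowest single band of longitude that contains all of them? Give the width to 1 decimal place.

Sort the longitudes: -56.4°, -45.0°, -2.7°, +0.6°, +4.2°, +26.1°.
Eastward gaps between consecutive values (wrapping around): 11.4°, 42.3°, 3.3°, 3.6°, 21.9°, 277.5°.
Largest gap = 277.5° ⇒ minimal covering band is its complement: 360° − 277.5° = 82.5°.
Band runs from -56.4° eastward to +26.1°.

82.5°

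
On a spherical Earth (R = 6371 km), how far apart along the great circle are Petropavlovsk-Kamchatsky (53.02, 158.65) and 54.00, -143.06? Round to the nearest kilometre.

3745 km

Δλ = -143.06 − 158.65 = -301.71°; wrapped into (−180°, 180°]: 58.29°.
Δφ = 54.00 − 53.02 = 0.98°.
a = sin²(Δφ/2) + cos φ₁ · cos φ₂ · sin²(Δλ/2) = 0.083937.
c = 2·atan2(√a, √(1−a)) = 0.58787 rad → d = 6371·c ≈ 3745.30 km.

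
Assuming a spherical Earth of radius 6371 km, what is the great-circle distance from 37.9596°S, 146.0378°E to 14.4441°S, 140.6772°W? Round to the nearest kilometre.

Δλ = -140.6772 − 146.0378 = -286.7150°; wrapped into (−180°, 180°]: 73.2850°.
Δφ = -14.4441 − -37.9596 = 23.5155°.
a = sin²(Δφ/2) + cos φ₁ · cos φ₂ · sin²(Δλ/2) = 0.313487.
c = 2·atan2(√a, √(1−a)) = 1.18853 rad → d = 6371·c ≈ 7572.11 km.

7572 km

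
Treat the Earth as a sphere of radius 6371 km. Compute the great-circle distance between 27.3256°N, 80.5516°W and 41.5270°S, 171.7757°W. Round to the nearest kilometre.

12073 km

Δλ = -171.7757 − -80.5516 = -91.2241°.
Δφ = -41.5270 − 27.3256 = -68.8526°.
a = sin²(Δφ/2) + cos φ₁ · cos φ₂ · sin²(Δλ/2) = 0.659272.
c = 2·atan2(√a, √(1−a)) = 1.89499 rad → d = 6371·c ≈ 12072.98 km.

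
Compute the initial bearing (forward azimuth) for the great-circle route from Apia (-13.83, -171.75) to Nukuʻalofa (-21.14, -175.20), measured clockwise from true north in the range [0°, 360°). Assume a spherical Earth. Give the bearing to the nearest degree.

204°

Δλ = -175.20 − -171.75 = -3.45°.
θ = atan2( sin Δλ · cos φ₂ , cos φ₁ · sin φ₂ − sin φ₁ · cos φ₂ · cos Δλ )
  = atan2(-0.05613, -0.12764) = -156.264° → normalised to [0°, 360°): 203.736°.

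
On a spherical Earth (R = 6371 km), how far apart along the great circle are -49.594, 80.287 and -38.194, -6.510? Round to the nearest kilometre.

6677 km

Δλ = -6.510 − 80.287 = -86.797°.
Δφ = -38.194 − -49.594 = 11.400°.
a = sin²(Δφ/2) + cos φ₁ · cos φ₂ · sin²(Δλ/2) = 0.250349.
c = 2·atan2(√a, √(1−a)) = 1.04800 rad → d = 6371·c ≈ 6676.84 km.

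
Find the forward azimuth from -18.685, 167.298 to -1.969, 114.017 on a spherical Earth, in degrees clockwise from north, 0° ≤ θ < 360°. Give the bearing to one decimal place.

281.2°

Δλ = 114.017 − 167.298 = -53.281°.
θ = atan2( sin Δλ · cos φ₂ , cos φ₁ · sin φ₂ − sin φ₁ · cos φ₂ · cos Δλ )
  = atan2(-0.80110, 0.15888) = -78.782° → normalised to [0°, 360°): 281.218°.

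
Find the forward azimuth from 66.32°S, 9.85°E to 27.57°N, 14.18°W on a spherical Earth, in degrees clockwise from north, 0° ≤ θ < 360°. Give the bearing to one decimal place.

Δλ = -14.18 − 9.85 = -24.03°.
θ = atan2( sin Δλ · cos φ₂ , cos φ₁ · sin φ₂ − sin φ₁ · cos φ₂ · cos Δλ )
  = atan2(-0.36097, 0.92734) = -21.269° → normalised to [0°, 360°): 338.731°.

338.7°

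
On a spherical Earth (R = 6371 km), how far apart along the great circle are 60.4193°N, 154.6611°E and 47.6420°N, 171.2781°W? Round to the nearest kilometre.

Δλ = -171.2781 − 154.6611 = -325.9392°; wrapped into (−180°, 180°]: 34.0608°.
Δφ = 47.6420 − 60.4193 = -12.7773°.
a = sin²(Δφ/2) + cos φ₁ · cos φ₂ · sin²(Δλ/2) = 0.040911.
c = 2·atan2(√a, √(1−a)) = 0.40734 rad → d = 6371·c ≈ 2595.17 km.

2595 km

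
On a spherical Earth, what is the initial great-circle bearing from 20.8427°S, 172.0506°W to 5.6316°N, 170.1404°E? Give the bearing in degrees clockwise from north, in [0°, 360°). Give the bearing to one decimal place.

Δλ = 170.1404 − -172.0506 = 342.1910°; wrapped into (−180°, 180°]: -17.8090°.
θ = atan2( sin Δλ · cos φ₂ , cos φ₁ · sin φ₂ − sin φ₁ · cos φ₂ · cos Δλ )
  = atan2(-0.30437, 0.42883) = -35.366° → normalised to [0°, 360°): 324.634°.

324.6°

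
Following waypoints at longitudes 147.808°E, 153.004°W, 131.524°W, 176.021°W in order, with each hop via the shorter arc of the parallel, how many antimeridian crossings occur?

Leg 1: +147.808° → -153.004°, shortest Δλ = 59.188° (east) — crosses 180°.
Leg 2: -153.004° → -131.524°, shortest Δλ = 21.48° (east) — does not cross 180°.
Leg 3: -131.524° → -176.021°, shortest Δλ = -44.497° (west) — does not cross 180°.
Total crossings: 1.

1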